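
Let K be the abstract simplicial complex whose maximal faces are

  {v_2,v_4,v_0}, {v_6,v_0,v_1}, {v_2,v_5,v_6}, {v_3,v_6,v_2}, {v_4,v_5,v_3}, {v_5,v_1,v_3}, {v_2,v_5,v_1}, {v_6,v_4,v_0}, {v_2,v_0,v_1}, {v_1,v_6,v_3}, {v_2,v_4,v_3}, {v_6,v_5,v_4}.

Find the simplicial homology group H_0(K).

H_0 ≅ Z.

K has 7 vertices, 18 edges, 12 triangles.
rank ∂_0 = 0, rank ∂_1 = 6 ⇒ b_0 = 7 − 0 − 6 = 1; all invariant factors of ∂_1 are 1 so no torsion. So H_0 = Z.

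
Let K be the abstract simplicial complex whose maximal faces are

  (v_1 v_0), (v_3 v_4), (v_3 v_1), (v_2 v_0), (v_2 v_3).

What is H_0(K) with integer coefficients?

K has 5 vertices, 5 edges.
rank ∂_0 = 0, rank ∂_1 = 4 ⇒ b_0 = 5 − 0 − 4 = 1; all invariant factors of ∂_1 are 1 so no torsion. So H_0 ≅ Z.

H_0 = Z.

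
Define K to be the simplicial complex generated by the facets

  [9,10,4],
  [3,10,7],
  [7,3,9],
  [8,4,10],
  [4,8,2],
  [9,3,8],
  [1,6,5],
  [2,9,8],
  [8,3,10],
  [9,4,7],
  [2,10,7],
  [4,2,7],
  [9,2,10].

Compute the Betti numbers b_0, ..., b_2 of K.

Order the vertices as 1 < 2 < 3 < 4 < 5 < 6 < 7 < 8 < 9 < 10. Listing each simplex with vertices in this order, K has dimension 2 with simplices:

  0-simplices (10): [1], [2], [3], [4], [5], [6], [7], [8], [9], [10]
  1-simplices (21): [1,5], [1,6], [2,4], [2,7], [2,8], [2,9], [2,10], [3,7], [3,8], [3,9], [3,10], [4,7], [4,8], [4,9], [4,10], [5,6], [7,9], [7,10], [8,9], [8,10], [9,10]
  2-simplices (13): [1,5,6], [2,4,7], [2,4,8], [2,7,10], [2,8,9], [2,9,10], [3,7,9], [3,7,10], [3,8,9], [3,8,10], [4,7,9], [4,8,10], [4,9,10]

so the chain groups are C_0 ≅ Z^10, C_1 ≅ Z^21, C_2 ≅ Z^13.

The boundary map ∂_1: C_1 → C_0 sends each edge [p,q] (with p < q) to q − p.
As a 10×21 matrix over Z this has rank 8, with invariant factors (1,1,1,1,1,1,1,1).

Boundary ∂_2: C_2 → C_1 maps a triangle to the signed sum of its edges. For instance
  ∂[3,8,10] = [8,10] − [3,10] + [3,8],
  ∂[2,8,9] = [8,9] − [2,9] + [2,8].
This gives a 21×13 integer matrix of rank 13; reducing to Smith normal form yields diagonal entries (1,1,1,1,1,1,1,1,1,1,1,1,2).

Reading off H_k = ker ∂_k / im ∂_{k+1}:

  H_0: rank C_0 − rank ∂_1 = 10 − 8 = 2, and the invariant factors of ∂_1 are all 1, so H_0 = Z^2.
  H_1: rank ker ∂_1 − rank ∂_2 = (21 − 8) − 13 = 0, and ∂_2 has invariant factor 2 > 1, so H_1 = Z/2.
  H_2: rank ker ∂_2 − rank ∂_3 = (13 − 13) − 0 = 0, and there is no ∂_3, so H_2 = 0.

As a check, the Euler characteristic is 10 − 21 + 13 = 2, which agrees with 2 − 0 + 0 = 2.

Hence the Betti numbers are b_0 = 2, b_1 = 0, b_2 = 0.

b_0 = 2, b_1 = 0, b_2 = 0.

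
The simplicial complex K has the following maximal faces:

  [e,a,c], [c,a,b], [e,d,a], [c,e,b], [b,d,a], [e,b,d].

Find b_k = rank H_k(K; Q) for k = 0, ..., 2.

b_0 = 1, b_1 = 0, b_2 = 1.

K has 5 vertices, 9 edges, 6 triangles.
rank ∂_0 = 0, rank ∂_1 = 4 ⇒ b_0 = 5 − 0 − 4 = 1; all invariant factors of ∂_1 are 1 so no torsion. So H_0 = Z.
rank ∂_1 = 4, rank ∂_2 = 5 ⇒ b_1 = 9 − 4 − 5 = 0; all invariant factors of ∂_2 are 1 so no torsion. So H_1 = 0.
rank ∂_2 = 5, rank ∂_3 = 0 ⇒ b_2 = 6 − 5 − 0 = 1. So H_2 = Z.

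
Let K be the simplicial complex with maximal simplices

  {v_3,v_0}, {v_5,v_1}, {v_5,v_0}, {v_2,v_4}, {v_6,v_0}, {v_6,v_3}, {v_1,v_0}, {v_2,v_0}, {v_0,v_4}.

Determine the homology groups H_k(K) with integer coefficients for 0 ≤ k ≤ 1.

H_0 = Z,  H_1 = Z^3.

Take the total order v_0 < v_1 < v_2 < v_3 < v_4 < v_5 < v_6 on the vertex set. Then K (dimension 1) consists of the simplices:

  0-simplices (7): [v_0], [v_1], [v_2], [v_3], [v_4], [v_5], [v_6]
  1-simplices (9): [v_0,v_1], [v_0,v_2], [v_0,v_3], [v_0,v_4], [v_0,v_5], [v_0,v_6], [v_1,v_5], [v_2,v_4], [v_3,v_6]

so the chain groups are C_0 ≅ Z^7, C_1 ≅ Z^9.

∂_1: C_1 → C_0 maps an edge to its endpoints' difference, ∂[p,q] = q − p.
The resulting 7×9 matrix has rank 6, and its Smith normal form has invariant factors (1,1,1,1,1,1).

Reading off H_k = ker ∂_k / im ∂_{k+1}:

  H_0: rank C_0 − rank ∂_1 = 7 − 6 = 1, and the invariant factors of ∂_1 are all 1, so H_0 = Z.
  H_1: rank ker ∂_1 − rank ∂_2 = (9 − 6) − 0 = 3, and there is no ∂_2, so H_1 = Z^3.

As a check, the Euler characteristic is 7 − 9 = -2, which agrees with 1 − 3 = -2.
(K is a triangulation of a wedge of 3 circles.)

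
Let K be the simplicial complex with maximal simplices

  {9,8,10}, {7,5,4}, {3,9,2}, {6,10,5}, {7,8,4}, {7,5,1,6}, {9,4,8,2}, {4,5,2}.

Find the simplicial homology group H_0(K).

We work with the vertex ordering 1 < 2 < 3 < 4 < 5 < 6 < 7 < 8 < 9 < 10. The simplices of K, each written with vertices in increasing order, are:

  0-simplices (10): [1], [2], [3], [4], [5], [6], [7], [8], [9], [10]
  1-simplices (22): [1,5], [1,6], [1,7], [2,3], [2,4], [2,5], [2,8], [2,9], [3,9], [4,5], [4,7], [4,8], [4,9], [5,6], [5,7], [5,10], [6,7], [6,10], [7,8], [8,9], [8,10], [9,10]
  2-simplices (14): [1,5,6], [1,5,7], [1,6,7], [2,3,9], [2,4,5], [2,4,8], [2,4,9], [2,8,9], [4,5,7], [4,7,8], [4,8,9], [5,6,7], [5,6,10], [8,9,10]
  3-simplices (2): [1,5,6,7], [2,4,8,9]

Hence C_0 ≅ Z^10, C_1 ≅ Z^22, C_2 ≅ Z^14, C_3 ≅ Z^2.

Boundary ∂_1: C_1 → C_0 maps an edge to its endpoints' difference, ∂[p,q] = q − p.
The 10×22 boundary matrix has rank 9 and Smith normal form diag(1,1,1,1,1,1,1,1,1).

The boundary map ∂_2: C_2 → C_1 acts by ∂[p,q,r] = [q,r] − [p,r] + [p,q]. For instance
  ∂[5,6,10] = [6,10] − [5,10] + [5,6],
  ∂[4,7,8] = [7,8] − [4,8] + [4,7].
The 22×14 boundary matrix has rank 12 and Smith normal form diag(1,1,1,1,1,1,1,1,1,1,1,1).

Boundary ∂_3: C_3 → C_2 sends each 3-simplex σ to the alternating sum Σ_i (−1)^i (σ with its i-th vertex removed). For instance
  ∂[2,4,8,9] = [4,8,9] − [2,8,9] + [2,4,9] − [2,4,8],
  ∂[1,5,6,7] = [5,6,7] − [1,6,7] + [1,5,7] − [1,5,6].
This gives a 14×2 integer matrix of rank 2; reducing to Smith normal form yields diagonal entries (1,1).

Now H_k = ker ∂_k / im ∂_{k+1}, so:

  H_0: rank C_0 − rank ∂_1 = 10 − 9 = 1, and the invariant factors of ∂_1 are all 1, so H_0 = Z.

H_0 ≅ Z.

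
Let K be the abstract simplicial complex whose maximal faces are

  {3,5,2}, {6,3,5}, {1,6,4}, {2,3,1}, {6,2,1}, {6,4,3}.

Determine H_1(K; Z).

H_1 ≅ Z.

We work with the vertex ordering 1 < 2 < 3 < 4 < 5 < 6. The simplices of K, each written with vertices in increasing order, are:

  0-simplices (6): [1], [2], [3], [4], [5], [6]
  1-simplices (12): [1,2], [1,3], [1,4], [1,6], [2,3], [2,5], [2,6], [3,4], [3,5], [3,6], [4,6], [5,6]
  2-simplices (6): [1,2,3], [1,2,6], [1,4,6], [2,3,5], [3,4,6], [3,5,6]

so the chain groups are C_0 ≅ Z^6, C_1 ≅ Z^12, C_2 ≅ Z^6.

∂_1: C_1 → C_0 maps an edge to its endpoints' difference, ∂[p,q] = q − p.
This gives a 6×12 integer matrix of rank 5; reducing to Smith normal form yields diagonal entries (1,1,1,1,1).

∂_2: C_2 → C_1 maps a triangle to the signed sum of its edges. For instance
  ∂[2,3,5] = [3,5] − [2,5] + [2,3],
  ∂[1,2,3] = [2,3] − [1,3] + [1,2].
The resulting 12×6 matrix has rank 6, and its Smith normal form has invariant factors (1,1,1,1,1,1).

Computing H_k = (kernel of ∂_k) / (image of ∂_{k+1}):

  H_1: rank ker ∂_1 − rank ∂_2 = (12 − 5) − 6 = 1, and the invariant factors of ∂_2 are all 1, so H_1 = Z.

(K is a triangulation of the cylinder S^1 x I.)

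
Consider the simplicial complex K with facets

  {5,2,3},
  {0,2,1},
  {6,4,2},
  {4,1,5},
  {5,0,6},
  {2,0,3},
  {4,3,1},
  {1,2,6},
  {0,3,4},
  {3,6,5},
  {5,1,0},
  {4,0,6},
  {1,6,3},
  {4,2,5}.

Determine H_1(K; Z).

Take the total order 0 < 1 < 2 < 3 < 4 < 5 < 6 on the vertex set. Then K (dimension 2) consists of the simplices:

  0-simplices (7): [0], [1], [2], [3], [4], [5], [6]
  1-simplices (21): [0,1], [0,2], [0,3], [0,4], [0,5], [0,6], [1,2], [1,3], [1,4], [1,5], [1,6], [2,3], [2,4], [2,5], [2,6], [3,4], [3,5], [3,6], [4,5], [4,6], [5,6]
  2-simplices (14): [0,1,2], [0,1,5], [0,2,3], [0,3,4], [0,4,6], [0,5,6], [1,2,6], [1,3,4], [1,3,6], [1,4,5], [2,3,5], [2,4,5], [2,4,6], [3,5,6]

giving chain groups C_0 ≅ Z^7, C_1 ≅ Z^21, C_2 ≅ Z^14.

The boundary map ∂_1: C_1 → C_0 is given by ∂[p,q] = [q] − [p].
The 7×21 boundary matrix has rank 6 and Smith normal form diag(1,1,1,1,1,1).

Boundary ∂_2: C_2 → C_1 acts by ∂[p,q,r] = [q,r] − [p,r] + [p,q]. For instance
  ∂[2,4,6] = [4,6] − [2,6] + [2,4],
  ∂[2,4,5] = [4,5] − [2,5] + [2,4].
As a 21×14 matrix over Z this has rank 13, with invariant factors (1,1,1,1,1,1,1,1,1,1,1,1,1).

Computing H_k = (kernel of ∂_k) / (image of ∂_{k+1}):

  H_1: rank ker ∂_1 − rank ∂_2 = (21 − 6) − 13 = 2, and the invariant factors of ∂_2 are all 1, so H_1 = Z^2.

H_1 ≅ Z^2.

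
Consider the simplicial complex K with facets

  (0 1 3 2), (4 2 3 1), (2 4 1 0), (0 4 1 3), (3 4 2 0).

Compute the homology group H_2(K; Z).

H_2 ≅ 0.

Take the total order 0 < 1 < 2 < 3 < 4 on the vertex set. Then K (dimension 3) consists of the simplices:

  0-simplices (5): [0], [1], [2], [3], [4]
  1-simplices (10): [0,1], [0,2], [0,3], [0,4], [1,2], [1,3], [1,4], [2,3], [2,4], [3,4]
  2-simplices (10): [0,1,2], [0,1,3], [0,1,4], [0,2,3], [0,2,4], [0,3,4], [1,2,3], [1,2,4], [1,3,4], [2,3,4]
  3-simplices (5): [0,1,2,3], [0,1,2,4], [0,1,3,4], [0,2,3,4], [1,2,3,4]

giving chain groups C_0 ≅ Z^5, C_1 ≅ Z^10, C_2 ≅ Z^10, C_3 ≅ Z^5.

∂_1: C_1 → C_0 sends each edge [p,q] (with p < q) to q − p. For instance
  ∂[0,2] = [2] − [0].
The resulting 5×10 matrix has rank 4, and its Smith normal form has invariant factors (1,1,1,1).

Boundary ∂_2: C_2 → C_1 maps a triangle to the signed sum of its edges. For instance
  ∂[0,3,4] = [3,4] − [0,4] + [0,3],
  ∂[0,1,3] = [1,3] − [0,3] + [0,1].
This gives a 10×10 integer matrix of rank 6; reducing to Smith normal form yields diagonal entries (1,1,1,1,1,1).

The boundary map ∂_3: C_3 → C_2 sends each 3-simplex σ to the alternating sum Σ_i (−1)^i (σ with its i-th vertex removed). For instance
  ∂[0,1,2,4] = [1,2,4] − [0,2,4] + [0,1,4] − [0,1,2],
  ∂[0,2,3,4] = [2,3,4] − [0,3,4] + [0,2,4] − [0,2,3].
The resulting 10×5 matrix has rank 4, and its Smith normal form has invariant factors (1,1,1,1).

Now H_k = ker ∂_k / im ∂_{k+1}, so:

  H_2: rank ker ∂_2 − rank ∂_3 = (10 − 6) − 4 = 0, and the invariant factors of ∂_3 are all 1, so H_2 = 0.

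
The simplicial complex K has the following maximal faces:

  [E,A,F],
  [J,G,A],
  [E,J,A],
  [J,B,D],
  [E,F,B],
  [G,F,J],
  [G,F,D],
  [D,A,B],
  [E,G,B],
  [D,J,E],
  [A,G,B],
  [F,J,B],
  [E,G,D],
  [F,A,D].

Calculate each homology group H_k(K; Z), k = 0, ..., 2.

We work with the vertex ordering A < B < D < E < F < G < J. The simplices of K, each written with vertices in increasing order, are:

  0-simplices (7): A, B, D, E, F, G, J
  1-simplices (21): AB, AD, AE, AF, AG, AJ, BD, BE, BF, BG, BJ, DE, DF, DG, DJ, EF, EG, EJ, FG, FJ, GJ
  2-simplices (14): ABD, ABG, ADF, AEF, AEJ, AGJ, BDJ, BEF, BEG, BFJ, DEG, DEJ, DFG, FGJ

so the chain groups are C_0 ≅ Z^7, C_1 ≅ Z^21, C_2 ≅ Z^14.

Boundary ∂_1: C_1 → C_0 maps an edge to its endpoints' difference, ∂[p,q] = q − p. For instance
  ∂DJ = J − D.
This gives a 7×21 integer matrix of rank 6; reducing to Smith normal form yields diagonal entries (1,1,1,1,1,1).

∂_2: C_2 → C_1 sends each 2-simplex [p,q,r] to [q,r] − [p,r] + [p,q]. For instance
  ∂AEJ = EJ − AJ + AE,
  ∂DFG = FG − DG + DF.
The resulting 21×14 matrix has rank 13, and its Smith normal form has invariant factors (1,1,1,1,1,1,1,1,1,1,1,1,1).

Now H_k = ker ∂_k / im ∂_{k+1}, so:

  H_0: rank C_0 − rank ∂_1 = 7 − 6 = 1, and the invariant factors of ∂_1 are all 1, so H_0 = Z.
  H_1: rank ker ∂_1 − rank ∂_2 = (21 − 6) − 13 = 2, and the invariant factors of ∂_2 are all 1, so H_1 = Z^2.
  H_2: rank ker ∂_2 − rank ∂_3 = (14 − 13) − 0 = 1, and there is no ∂_3, so H_2 = Z.

As a check, the Euler characteristic is 7 − 21 + 14 = 0, which agrees with 1 − 2 + 1 = 0.
(K is a triangulation of the torus T^2.)

H_0 = Z,  H_1 = Z^2,  H_2 = Z.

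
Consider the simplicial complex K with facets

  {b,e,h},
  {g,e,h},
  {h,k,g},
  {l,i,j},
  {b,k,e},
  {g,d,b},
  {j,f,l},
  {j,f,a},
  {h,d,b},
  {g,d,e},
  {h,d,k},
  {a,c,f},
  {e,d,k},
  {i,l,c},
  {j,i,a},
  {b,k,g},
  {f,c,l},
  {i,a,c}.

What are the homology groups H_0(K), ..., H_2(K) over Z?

We work with the vertex ordering a < b < c < d < e < f < g < h < i < j < k < l. The simplices of K, each written with vertices in increasing order, are:

  0-simplices (12): a, b, c, d, e, f, g, h, i, j, k, l
  1-simplices (27): ac, af, ai, aj, bd, be, bg, bh, bk, cf, ci, cl, de, dg, dh, dk, eg, eh, ek, fj, fl, gh, gk, hk, ij, il, jl
  2-simplices (18): acf, aci, afj, aij, bdg, bdh, beh, bek, bgk, cfl, cil, deg, dek, dhk, egh, fjl, ghk, ijl

Hence C_0 ≅ Z^12, C_1 ≅ Z^27, C_2 ≅ Z^18.

∂_1: C_1 → C_0 maps an edge to its endpoints' difference, ∂[p,q] = q − p.
The 12×27 boundary matrix has rank 10 and Smith normal form diag(1,1,1,1,1,1,1,1,1,1).

The boundary map ∂_2: C_2 → C_1 maps a triangle to the signed sum of its edges. For instance
  ∂bgk = gk − bk + bg,
  ∂aij = ij − aj + ai.
As a 27×18 matrix over Z this has rank 17, with invariant factors (1,1,1,1,1,1,1,1,1,1,1,1,1,1,1,1,2).

Reading off H_k = ker ∂_k / im ∂_{k+1}:

  H_0: rank C_0 − rank ∂_1 = 12 − 10 = 2, and the invariant factors of ∂_1 are all 1, so H_0 = Z^2.
  H_1: rank ker ∂_1 − rank ∂_2 = (27 − 10) − 17 = 0, and ∂_2 has invariant factor 2 > 1, so H_1 = Z/2Z.
  H_2: rank ker ∂_2 − rank ∂_3 = (18 − 17) − 0 = 1, and there is no ∂_3, so H_2 = Z.

H_0 ≅ Z^2,  H_1 ≅ Z/2Z,  H_2 ≅ Z.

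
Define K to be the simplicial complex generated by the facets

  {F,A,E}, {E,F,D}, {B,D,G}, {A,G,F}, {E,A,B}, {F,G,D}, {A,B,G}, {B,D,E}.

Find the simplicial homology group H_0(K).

Take the total order A < B < D < E < F < G on the vertex set. Then K (dimension 2) consists of the simplices:

  0-simplices (6): A, B, D, E, F, G
  1-simplices (12): AB, AE, AF, AG, BD, BE, BG, DE, DF, DG, EF, FG
  2-simplices (8): ABE, ABG, AEF, AFG, BDE, BDG, DEF, DFG

Hence C_0 ≅ Z^6, C_1 ≅ Z^12, C_2 ≅ Z^8.

∂_1: C_1 → C_0 is given by ∂[p,q] = [q] − [p]. For instance
  ∂EF = F − E.
As a 6×12 matrix over Z this has rank 5, with invariant factors (1,1,1,1,1).

∂_2: C_2 → C_1 acts by ∂[p,q,r] = [q,r] − [p,r] + [p,q]. For instance
  ∂AEF = EF − AF + AE,
  ∂ABG = BG − AG + AB.
This gives a 12×8 integer matrix of rank 7; reducing to Smith normal form yields diagonal entries (1,1,1,1,1,1,1).

Now H_k = ker ∂_k / im ∂_{k+1}, so:

  H_0: rank C_0 − rank ∂_1 = 6 − 5 = 1, and the invariant factors of ∂_1 are all 1, so H_0 = Z.

(K is a triangulation of the 2-sphere S^2.)

H_0 = Z.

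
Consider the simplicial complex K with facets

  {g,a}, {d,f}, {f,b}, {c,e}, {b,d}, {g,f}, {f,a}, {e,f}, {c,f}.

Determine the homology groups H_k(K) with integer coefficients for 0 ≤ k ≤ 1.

H_0 = Z,  H_1 = Z^3.

Take the total order a < b < c < d < e < f < g on the vertex set. Then K (dimension 1) consists of the simplices:

  0-simplices (7): a, b, c, d, e, f, g
  1-simplices (9): af, ag, bd, bf, ce, cf, df, ef, fg

giving chain groups C_0 ≅ Z^7, C_1 ≅ Z^9.

The boundary map ∂_1: C_1 → C_0 is given by ∂[p,q] = [q] − [p].
This gives a 7×9 integer matrix of rank 6; reducing to Smith normal form yields diagonal entries (1,1,1,1,1,1).

Now H_k = ker ∂_k / im ∂_{k+1}, so:

  H_0: rank C_0 − rank ∂_1 = 7 − 6 = 1, and the invariant factors of ∂_1 are all 1, so H_0 ≅ Z.
  H_1: rank ker ∂_1 − rank ∂_2 = (9 − 6) − 0 = 3, and there is no ∂_2, so H_1 ≅ Z^3.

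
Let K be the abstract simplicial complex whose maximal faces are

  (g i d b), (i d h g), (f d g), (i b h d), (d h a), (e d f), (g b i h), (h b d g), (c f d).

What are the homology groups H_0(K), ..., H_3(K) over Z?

H_0 = Z,  H_1 = 0,  H_2 = 0,  H_3 = Z.

Take the total order a < b < c < d < e < f < g < h < i on the vertex set. Then K (dimension 3) consists of the simplices:

  0-simplices (9): a, b, c, d, e, f, g, h, i
  1-simplices (18): ad, ah, bd, bg, bh, bi, cd, cf, de, df, dg, dh, di, ef, fg, gh, gi, hi
  2-simplices (14): adh, bdg, bdh, bdi, bgh, bgi, bhi, cdf, def, dfg, dgh, dgi, dhi, ghi
  3-simplices (5): bdgh, bdgi, bdhi, bghi, dghi

Hence C_0 ≅ Z^9, C_1 ≅ Z^18, C_2 ≅ Z^14, C_3 ≅ Z^5.

The boundary map ∂_1: C_1 → C_0 sends each edge [p,q] (with p < q) to q − p. For instance
  ∂bi = i − b.
The 9×18 boundary matrix has rank 8 and Smith normal form diag(1,1,1,1,1,1,1,1).

∂_2: C_2 → C_1 acts by ∂[p,q,r] = [q,r] − [p,r] + [p,q]. For instance
  ∂dgh = gh − dh + dg,
  ∂dfg = fg − dg + df.
The 18×14 boundary matrix has rank 10 and Smith normal form diag(1,1,1,1,1,1,1,1,1,1).

The boundary map ∂_3: C_3 → C_2 sends each 3-simplex σ to the alternating sum Σ_i (−1)^i (σ with its i-th vertex removed). For instance
  ∂dghi = ghi − dhi + dgi − dgh,
  ∂bghi = ghi − bhi + bgi − bgh.
The resulting 14×5 matrix has rank 4, and its Smith normal form has invariant factors (1,1,1,1).

Computing H_k = (kernel of ∂_k) / (image of ∂_{k+1}):

  H_0: rank C_0 − rank ∂_1 = 9 − 8 = 1, and the invariant factors of ∂_1 are all 1, so H_0 = Z.
  H_1: rank ker ∂_1 − rank ∂_2 = (18 − 8) − 10 = 0, and the invariant factors of ∂_2 are all 1, so H_1 = 0.
  H_2: rank ker ∂_2 − rank ∂_3 = (14 − 10) − 4 = 0, and the invariant factors of ∂_3 are all 1, so H_2 = 0.
  H_3: rank ker ∂_3 − rank ∂_4 = (5 − 4) − 0 = 1, and there is no ∂_4, so H_3 = Z.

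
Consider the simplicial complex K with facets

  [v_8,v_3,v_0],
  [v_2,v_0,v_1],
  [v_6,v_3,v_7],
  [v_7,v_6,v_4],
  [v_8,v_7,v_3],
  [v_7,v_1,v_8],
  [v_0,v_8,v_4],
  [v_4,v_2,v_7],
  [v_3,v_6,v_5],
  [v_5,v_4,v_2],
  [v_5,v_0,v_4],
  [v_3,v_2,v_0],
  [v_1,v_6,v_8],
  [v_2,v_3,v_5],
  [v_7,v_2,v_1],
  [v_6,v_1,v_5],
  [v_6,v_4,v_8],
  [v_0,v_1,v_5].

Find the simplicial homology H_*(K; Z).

We work with the vertex ordering v_0 < v_1 < v_2 < v_3 < v_4 < v_5 < v_6 < v_7 < v_8. The simplices of K, each written with vertices in increasing order, are:

  0-simplices (9): [v_0], [v_1], [v_2], [v_3], [v_4], [v_5], [v_6], [v_7], [v_8]
  1-simplices (27): (27 of them)
  2-simplices (18): (18 of them)

so the chain groups are C_0 ≅ Z^9, C_1 ≅ Z^27, C_2 ≅ Z^18.

Boundary ∂_1: C_1 → C_0 sends each edge [p,q] (with p < q) to q − p. For instance
  ∂[v_7,v_8] = [v_8] − [v_7].
The resulting 9×27 matrix has rank 8, and its Smith normal form has invariant factors (1,1,1,1,1,1,1,1).

∂_2: C_2 → C_1 acts by ∂[p,q,r] = [q,r] − [p,r] + [p,q]. For instance
  ∂[v_3,v_7,v_8] = [v_7,v_8] − [v_3,v_8] + [v_3,v_7],
  ∂[v_2,v_3,v_5] = [v_3,v_5] − [v_2,v_5] + [v_2,v_3].
This gives a 27×18 integer matrix of rank 18; reducing to Smith normal form yields diagonal entries (1,1,1,1,1,1,1,1,1,1,1,1,1,1,1,1,1,2).

Computing H_k = (kernel of ∂_k) / (image of ∂_{k+1}):

  H_0: rank C_0 − rank ∂_1 = 9 − 8 = 1, and the invariant factors of ∂_1 are all 1, so H_0 ≅ Z.
  H_1: rank ker ∂_1 − rank ∂_2 = (27 − 8) − 18 = 1, and ∂_2 has invariant factor 2 > 1, so H_1 ≅ Z × Z/2.
  H_2: rank ker ∂_2 − rank ∂_3 = (18 − 18) − 0 = 0, and there is no ∂_3, so H_2 ≅ 0.

As a check, the Euler characteristic is 9 − 27 + 18 = 0, which agrees with 1 − 1 + 0 = 0.
(K is a triangulation of the Klein bottle.)

H_0 = Z,  H_1 = Z × Z/2,  H_2 = 0.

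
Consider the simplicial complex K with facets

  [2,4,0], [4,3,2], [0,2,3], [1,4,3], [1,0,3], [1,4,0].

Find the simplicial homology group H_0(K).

H_0 ≅ Z.

Fix the vertex order 0 < 1 < 2 < 3 < 4 and write every simplex with vertices in increasing order. Then dim K = 2 and the simplices of K are:

  0-simplices (5): [0], [1], [2], [3], [4]
  1-simplices (9): [0,1], [0,2], [0,3], [0,4], [1,3], [1,4], [2,3], [2,4], [3,4]
  2-simplices (6): [0,1,3], [0,1,4], [0,2,3], [0,2,4], [1,3,4], [2,3,4]

giving chain groups C_0 ≅ Z^5, C_1 ≅ Z^9, C_2 ≅ Z^6.

∂_1: C_1 → C_0 sends each edge [p,q] (with p < q) to q − p. For instance
  ∂[3,4] = [4] − [3].
As a 5×9 matrix over Z this has rank 4, with invariant factors (1,1,1,1).

∂_2: C_2 → C_1 acts by ∂[p,q,r] = [q,r] − [p,r] + [p,q]. For instance
  ∂[0,2,4] = [2,4] − [0,4] + [0,2],
  ∂[0,2,3] = [2,3] − [0,3] + [0,2].
This gives a 9×6 integer matrix of rank 5; reducing to Smith normal form yields diagonal entries (1,1,1,1,1).

Computing H_k = (kernel of ∂_k) / (image of ∂_{k+1}):

  H_0: rank C_0 − rank ∂_1 = 5 − 4 = 1, and the invariant factors of ∂_1 are all 1, so H_0 = Z.

(K is a triangulation of the 2-sphere S^2.)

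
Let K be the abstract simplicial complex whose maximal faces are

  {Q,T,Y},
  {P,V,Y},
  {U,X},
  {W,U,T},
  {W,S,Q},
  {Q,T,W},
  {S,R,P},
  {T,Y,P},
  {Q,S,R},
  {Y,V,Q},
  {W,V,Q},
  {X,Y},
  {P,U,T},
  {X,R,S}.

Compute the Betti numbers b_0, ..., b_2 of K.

We work with the vertex ordering P < Q < R < S < T < U < V < W < X < Y. The simplices of K, each written with vertices in increasing order, are:

  0-simplices (10): P, Q, R, S, T, U, V, W, X, Y
  1-simplices (24): PR, PS, PT, PU, PV, PY, QR, QS, QT, QV, QW, QY, RS, RX, SW, SX, TU, TW, TY, UW, UX, VW, VY, XY
  2-simplices (12): PRS, PTU, PTY, PVY, QRS, QSW, QTW, QTY, QVW, QVY, RSX, TUW

Hence C_0 ≅ Z^10, C_1 ≅ Z^24, C_2 ≅ Z^12.

Boundary ∂_1: C_1 → C_0 maps an edge to its endpoints' difference, ∂[p,q] = q − p.
This gives a 10×24 integer matrix of rank 9; reducing to Smith normal form yields diagonal entries (1,1,1,1,1,1,1,1,1).

The boundary map ∂_2: C_2 → C_1 maps a triangle to the signed sum of its edges. For instance
  ∂RSX = SX − RX + RS,
  ∂QTW = TW − QW + QT.
This gives a 24×12 integer matrix of rank 12; reducing to Smith normal form yields diagonal entries (1,1,1,1,1,1,1,1,1,1,1,1).

Now H_k = ker ∂_k / im ∂_{k+1}, so:

  H_0: rank C_0 − rank ∂_1 = 10 − 9 = 1, and the invariant factors of ∂_1 are all 1, so H_0 ≅ Z.
  H_1: rank ker ∂_1 − rank ∂_2 = (24 − 9) − 12 = 3, and the invariant factors of ∂_2 are all 1, so H_1 ≅ Z^3.
  H_2: rank ker ∂_2 − rank ∂_3 = (12 − 12) − 0 = 0, and there is no ∂_3, so H_2 ≅ 0.

As a check, the Euler characteristic is 10 − 24 + 12 = -2, which agrees with 1 − 3 + 0 = -2.

Hence the Betti numbers are b_0 = 1, b_1 = 3, b_2 = 0.

b_0 = 1, b_1 = 3, b_2 = 0.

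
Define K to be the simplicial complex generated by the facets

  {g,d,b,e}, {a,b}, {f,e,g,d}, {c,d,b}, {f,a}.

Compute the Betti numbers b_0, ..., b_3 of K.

b_0 = 1, b_1 = 1, b_2 = 0, b_3 = 0.

K has 7 vertices, 13 edges, 8 triangles, 2 3-simplices.
rank ∂_0 = 0, rank ∂_1 = 6 ⇒ b_0 = 7 − 0 − 6 = 1; all invariant factors of ∂_1 are 1 so no torsion. So H_0 = Z.
rank ∂_1 = 6, rank ∂_2 = 6 ⇒ b_1 = 13 − 6 − 6 = 1; all invariant factors of ∂_2 are 1 so no torsion. So H_1 = Z.
rank ∂_2 = 6, rank ∂_3 = 2 ⇒ b_2 = 8 − 6 − 2 = 0; all invariant factors of ∂_3 are 1 so no torsion. So H_2 = 0.
rank ∂_3 = 2, rank ∂_4 = 0 ⇒ b_3 = 2 − 2 − 0 = 0. So H_3 = 0.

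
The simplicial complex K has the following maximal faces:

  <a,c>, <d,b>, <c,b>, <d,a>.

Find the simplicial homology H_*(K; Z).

Fix the vertex order a < b < c < d and write every simplex with vertices in increasing order. Then dim K = 1 and the simplices of K are:

  0-simplices (4): a, b, c, d
  1-simplices (4): ac, ad, bc, bd

Hence C_0 ≅ Z^4, C_1 ≅ Z^4.

Boundary ∂_1: C_1 → C_0 maps an edge to its endpoints' difference, ∂[p,q] = q − p. For instance
  ∂ad = d − a.
The resulting 4×4 matrix has rank 3, and its Smith normal form has invariant factors (1,1,1).

Now H_k = ker ∂_k / im ∂_{k+1}, so:

  H_0: rank C_0 − rank ∂_1 = 4 − 3 = 1, and the invariant factors of ∂_1 are all 1, so H_0 = Z.
  H_1: rank ker ∂_1 − rank ∂_2 = (4 − 3) − 0 = 1, and there is no ∂_2, so H_1 = Z.

As a check, the Euler characteristic is 4 − 4 = 0, which agrees with 1 − 1 = 0.
(K is a triangulation of the circle S^1.)

H_0 ≅ Z,  H_1 ≅ Z.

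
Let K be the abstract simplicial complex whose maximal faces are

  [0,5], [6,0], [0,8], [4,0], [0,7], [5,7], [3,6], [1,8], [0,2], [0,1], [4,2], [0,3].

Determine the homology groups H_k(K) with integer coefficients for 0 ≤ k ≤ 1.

Take the total order 0 < 1 < 2 < 3 < 4 < 5 < 6 < 7 < 8 on the vertex set. Then K (dimension 1) consists of the simplices:

  0-simplices (9): [0], [1], [2], [3], [4], [5], [6], [7], [8]
  1-simplices (12): [0,1], [0,2], [0,3], [0,4], [0,5], [0,6], [0,7], [0,8], [1,8], [2,4], [3,6], [5,7]

giving chain groups C_0 ≅ Z^9, C_1 ≅ Z^12.

The boundary map ∂_1: C_1 → C_0 maps an edge to its endpoints' difference, ∂[p,q] = q − p.
As a 9×12 matrix over Z this has rank 8, with invariant factors (1,1,1,1,1,1,1,1).

Now H_k = ker ∂_k / im ∂_{k+1}, so:

  H_0: rank C_0 − rank ∂_1 = 9 − 8 = 1, and the invariant factors of ∂_1 are all 1, so H_0 = Z.
  H_1: rank ker ∂_1 − rank ∂_2 = (12 − 8) − 0 = 4, and there is no ∂_2, so H_1 = Z^4.

H_0 ≅ Z,  H_1 ≅ Z^4.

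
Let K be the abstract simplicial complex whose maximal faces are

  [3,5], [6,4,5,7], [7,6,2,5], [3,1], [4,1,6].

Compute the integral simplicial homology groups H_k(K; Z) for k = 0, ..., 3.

Take the total order 1 < 2 < 3 < 4 < 5 < 6 < 7 on the vertex set. Then K (dimension 3) consists of the simplices:

  0-simplices (7): [1], [2], [3], [4], [5], [6], [7]
  1-simplices (13): [1,3], [1,4], [1,6], [2,5], [2,6], [2,7], [3,5], [4,5], [4,6], [4,7], [5,6], [5,7], [6,7]
  2-simplices (8): [1,4,6], [2,5,6], [2,5,7], [2,6,7], [4,5,6], [4,5,7], [4,6,7], [5,6,7]
  3-simplices (2): [2,5,6,7], [4,5,6,7]

giving chain groups C_0 ≅ Z^7, C_1 ≅ Z^13, C_2 ≅ Z^8, C_3 ≅ Z^2.

Boundary ∂_1: C_1 → C_0 sends each edge [p,q] (with p < q) to q − p. For instance
  ∂[5,6] = [6] − [5].
As a 7×13 matrix over Z this has rank 6, with invariant factors (1,1,1,1,1,1).

∂_2: C_2 → C_1 acts by ∂[p,q,r] = [q,r] − [p,r] + [p,q]. For instance
  ∂[2,6,7] = [6,7] − [2,7] + [2,6],
  ∂[2,5,7] = [5,7] − [2,7] + [2,5].
The 13×8 boundary matrix has rank 6 and Smith normal form diag(1,1,1,1,1,1).

The boundary map ∂_3: C_3 → C_2 sends each 3-simplex σ to the alternating sum Σ_i (−1)^i (σ with its i-th vertex removed). For instance
  ∂[4,5,6,7] = [5,6,7] − [4,6,7] + [4,5,7] − [4,5,6],
  ∂[2,5,6,7] = [5,6,7] − [2,6,7] + [2,5,7] − [2,5,6].
The resulting 8×2 matrix has rank 2, and its Smith normal form has invariant factors (1,1).

Reading off H_k = ker ∂_k / im ∂_{k+1}:

  H_0: rank C_0 − rank ∂_1 = 7 − 6 = 1, and the invariant factors of ∂_1 are all 1, so H_0 ≅ Z.
  H_1: rank ker ∂_1 − rank ∂_2 = (13 − 6) − 6 = 1, and the invariant factors of ∂_2 are all 1, so H_1 ≅ Z.
  H_2: rank ker ∂_2 − rank ∂_3 = (8 − 6) − 2 = 0, and the invariant factors of ∂_3 are all 1, so H_2 ≅ 0.
  H_3: rank ker ∂_3 − rank ∂_4 = (2 − 2) − 0 = 0, and there is no ∂_4, so H_3 ≅ 0.

H_0 ≅ Z,  H_1 ≅ Z,  H_2 = 0,  H_3 = 0.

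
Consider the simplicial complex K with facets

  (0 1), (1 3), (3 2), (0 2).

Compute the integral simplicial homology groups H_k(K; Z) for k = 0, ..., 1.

H_0 ≅ Z,  H_1 ≅ Z.

We work with the vertex ordering 0 < 1 < 2 < 3. The simplices of K, each written with vertices in increasing order, are:

  0-simplices (4): [0], [1], [2], [3]
  1-simplices (4): [0,1], [0,2], [1,3], [2,3]

Hence C_0 ≅ Z^4, C_1 ≅ Z^4.

Boundary ∂_1: C_1 → C_0 sends each edge [p,q] (with p < q) to q − p. For instance
  ∂[2,3] = [3] − [2].
This gives a 4×4 integer matrix of rank 3; reducing to Smith normal form yields diagonal entries (1,1,1).

Computing H_k = (kernel of ∂_k) / (image of ∂_{k+1}):

  H_0: rank C_0 − rank ∂_1 = 4 − 3 = 1, and the invariant factors of ∂_1 are all 1, so H_0 ≅ Z.
  H_1: rank ker ∂_1 − rank ∂_2 = (4 − 3) − 0 = 1, and there is no ∂_2, so H_1 ≅ Z.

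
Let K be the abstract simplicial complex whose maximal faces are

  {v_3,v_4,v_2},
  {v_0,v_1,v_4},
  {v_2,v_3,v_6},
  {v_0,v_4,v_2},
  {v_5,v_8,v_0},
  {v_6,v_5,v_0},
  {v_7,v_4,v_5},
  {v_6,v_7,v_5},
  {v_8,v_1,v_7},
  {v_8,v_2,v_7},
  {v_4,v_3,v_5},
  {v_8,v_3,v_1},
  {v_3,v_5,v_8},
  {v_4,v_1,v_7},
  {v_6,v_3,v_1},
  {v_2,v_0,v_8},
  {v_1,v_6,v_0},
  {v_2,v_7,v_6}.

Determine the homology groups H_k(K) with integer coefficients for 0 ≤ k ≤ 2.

H_0 ≅ Z,  H_1 ≅ Z^2,  H_2 ≅ Z.

Fix the vertex order v_0 < v_1 < v_2 < v_3 < v_4 < v_5 < v_6 < v_7 < v_8 and write every simplex with vertices in increasing order. Then dim K = 2 and the simplices of K are:

  0-simplices (9): [v_0], [v_1], [v_2], [v_3], [v_4], [v_5], [v_6], [v_7], [v_8]
  1-simplices (27): (27 of them)
  2-simplices (18): (18 of them)

Hence C_0 ≅ Z^9, C_1 ≅ Z^27, C_2 ≅ Z^18.

∂_1: C_1 → C_0 sends each edge [p,q] (with p < q) to q − p. For instance
  ∂[v_2,v_4] = [v_4] − [v_2].
The 9×27 boundary matrix has rank 8 and Smith normal form diag(1,1,1,1,1,1,1,1).

∂_2: C_2 → C_1 sends each 2-simplex [p,q,r] to [q,r] − [p,r] + [p,q]. For instance
  ∂[v_1,v_4,v_7] = [v_4,v_7] − [v_1,v_7] + [v_1,v_4],
  ∂[v_0,v_1,v_4] = [v_1,v_4] − [v_0,v_4] + [v_0,v_1].
This gives a 27×18 integer matrix of rank 17; reducing to Smith normal form yields diagonal entries (1,1,1,1,1,1,1,1,1,1,1,1,1,1,1,1,1).

Now H_k = ker ∂_k / im ∂_{k+1}, so:

  H_0: rank C_0 − rank ∂_1 = 9 − 8 = 1, and the invariant factors of ∂_1 are all 1, so H_0 ≅ Z.
  H_1: rank ker ∂_1 − rank ∂_2 = (27 − 8) − 17 = 2, and the invariant factors of ∂_2 are all 1, so H_1 ≅ Z^2.
  H_2: rank ker ∂_2 − rank ∂_3 = (18 − 17) − 0 = 1, and there is no ∂_3, so H_2 ≅ Z.

As a check, the Euler characteristic is 9 − 27 + 18 = 0, which agrees with 1 − 2 + 1 = 0.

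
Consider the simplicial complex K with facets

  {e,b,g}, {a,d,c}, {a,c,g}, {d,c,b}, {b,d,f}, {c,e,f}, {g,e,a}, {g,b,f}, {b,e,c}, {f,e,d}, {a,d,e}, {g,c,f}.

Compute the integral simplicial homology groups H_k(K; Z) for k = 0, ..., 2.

We work with the vertex ordering a < b < c < d < e < f < g. The simplices of K, each written with vertices in increasing order, are:

  0-simplices (7): a, b, c, d, e, f, g
  1-simplices (18): ac, ad, ae, ag, bc, bd, be, bf, bg, cd, ce, cf, cg, de, df, ef, eg, fg
  2-simplices (12): acd, acg, ade, aeg, bcd, bce, bdf, beg, bfg, cef, cfg, def

Hence C_0 ≅ Z^7, C_1 ≅ Z^18, C_2 ≅ Z^12.

The boundary map ∂_1: C_1 → C_0 is given by ∂[p,q] = [q] − [p]. For instance
  ∂bd = d − b.
The 7×18 boundary matrix has rank 6 and Smith normal form diag(1,1,1,1,1,1).

∂_2: C_2 → C_1 maps a triangle to the signed sum of its edges. For instance
  ∂bfg = fg − bg + bf,
  ∂bdf = df − bf + bd.
The 18×12 boundary matrix has rank 12 and Smith normal form diag(1,1,1,1,1,1,1,1,1,1,1,2).

Now H_k = ker ∂_k / im ∂_{k+1}, so:

  H_0: rank C_0 − rank ∂_1 = 7 − 6 = 1, and the invariant factors of ∂_1 are all 1, so H_0 = Z.
  H_1: rank ker ∂_1 − rank ∂_2 = (18 − 6) − 12 = 0, and ∂_2 has invariant factor 2 > 1, so H_1 = Z/2.
  H_2: rank ker ∂_2 − rank ∂_3 = (12 − 12) − 0 = 0, and there is no ∂_3, so H_2 = 0.

H_0 ≅ Z,  H_1 ≅ Z/2,  H_2 = 0.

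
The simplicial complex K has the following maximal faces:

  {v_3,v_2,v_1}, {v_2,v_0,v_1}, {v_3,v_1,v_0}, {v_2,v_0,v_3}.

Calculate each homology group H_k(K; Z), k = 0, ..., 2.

K has 4 vertices, 6 edges, 4 triangles.
rank ∂_0 = 0, rank ∂_1 = 3 ⇒ b_0 = 4 − 0 − 3 = 1; all invariant factors of ∂_1 are 1 so no torsion. So H_0 = Z.
rank ∂_1 = 3, rank ∂_2 = 3 ⇒ b_1 = 6 − 3 − 3 = 0; all invariant factors of ∂_2 are 1 so no torsion. So H_1 = 0.
rank ∂_2 = 3, rank ∂_3 = 0 ⇒ b_2 = 4 − 3 − 0 = 1. So H_2 = Z.

H_0 ≅ Z,  H_1 = 0,  H_2 ≅ Z.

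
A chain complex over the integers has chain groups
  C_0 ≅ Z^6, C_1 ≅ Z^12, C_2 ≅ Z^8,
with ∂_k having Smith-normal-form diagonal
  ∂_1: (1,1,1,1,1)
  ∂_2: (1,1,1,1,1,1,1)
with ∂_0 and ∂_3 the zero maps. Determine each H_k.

H_0 ≅ Z,  H_1 = 0,  H_2 ≅ Z.

H_0: b_0 = 6 − 0 − 5 = 1; torsion from ∂_1 factors > 1: none. So H_0 ≅ Z.
H_1: b_1 = 12 − 5 − 7 = 0; torsion from ∂_2 factors > 1: none. So H_1 ≅ 0.
H_2: b_2 = 8 − 7 − 0 = 1; torsion from ∂_3 factors > 1: none. So H_2 ≅ Z.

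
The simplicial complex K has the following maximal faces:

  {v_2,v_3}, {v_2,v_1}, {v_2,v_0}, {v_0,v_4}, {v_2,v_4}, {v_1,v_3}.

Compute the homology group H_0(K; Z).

Order the vertices as v_0 < v_1 < v_2 < v_3 < v_4. Listing each simplex with vertices in this order, K has dimension 1 with simplices:

  0-simplices (5): [v_0], [v_1], [v_2], [v_3], [v_4]
  1-simplices (6): [v_0,v_2], [v_0,v_4], [v_1,v_2], [v_1,v_3], [v_2,v_3], [v_2,v_4]

giving chain groups C_0 ≅ Z^5, C_1 ≅ Z^6.

Boundary ∂_1: C_1 → C_0 maps an edge to its endpoints' difference, ∂[p,q] = q − p.
This gives a 5×6 integer matrix of rank 4; reducing to Smith normal form yields diagonal entries (1,1,1,1).

From H_k ≅ ker(∂_k) / im(∂_{k+1}) we obtain:

  H_0: rank C_0 − rank ∂_1 = 5 − 4 = 1, and the invariant factors of ∂_1 are all 1, so H_0 ≅ Z.

(K is a triangulation of a wedge of 2 circles.)

H_0 = Z.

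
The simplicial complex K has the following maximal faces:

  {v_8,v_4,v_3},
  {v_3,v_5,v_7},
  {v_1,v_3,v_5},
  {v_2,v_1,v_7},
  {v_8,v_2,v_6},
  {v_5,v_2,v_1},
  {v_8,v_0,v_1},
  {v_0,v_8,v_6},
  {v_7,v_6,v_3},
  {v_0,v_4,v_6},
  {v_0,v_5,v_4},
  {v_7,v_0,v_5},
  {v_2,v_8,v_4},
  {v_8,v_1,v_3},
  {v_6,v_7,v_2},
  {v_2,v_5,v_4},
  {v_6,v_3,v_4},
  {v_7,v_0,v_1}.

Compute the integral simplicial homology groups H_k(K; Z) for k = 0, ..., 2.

H_0 = Z,  H_1 = Z ⊕ Z/2Z,  H_2 = 0.

Order the vertices as v_0 < v_1 < v_2 < v_3 < v_4 < v_5 < v_6 < v_7 < v_8. Listing each simplex with vertices in this order, K has dimension 2 with simplices:

  0-simplices (9): [v_0], [v_1], [v_2], [v_3], [v_4], [v_5], [v_6], [v_7], [v_8]
  1-simplices (27): (27 of them)
  2-simplices (18): (18 of them)

Hence C_0 ≅ Z^9, C_1 ≅ Z^27, C_2 ≅ Z^18.

∂_1: C_1 → C_0 sends each edge [p,q] (with p < q) to q − p.
The 9×27 boundary matrix has rank 8 and Smith normal form diag(1,1,1,1,1,1,1,1).

Boundary ∂_2: C_2 → C_1 sends each 2-simplex [p,q,r] to [q,r] − [p,r] + [p,q]. For instance
  ∂[v_2,v_4,v_5] = [v_4,v_5] − [v_2,v_5] + [v_2,v_4],
  ∂[v_3,v_6,v_7] = [v_6,v_7] − [v_3,v_7] + [v_3,v_6].
The 27×18 boundary matrix has rank 18 and Smith normal form diag(1,1,1,1,1,1,1,1,1,1,1,1,1,1,1,1,1,2).

Computing H_k = (kernel of ∂_k) / (image of ∂_{k+1}):

  H_0: rank C_0 − rank ∂_1 = 9 − 8 = 1, and the invariant factors of ∂_1 are all 1, so H_0 = Z.
  H_1: rank ker ∂_1 − rank ∂_2 = (27 − 8) − 18 = 1, and ∂_2 has invariant factor 2 > 1, so H_1 = Z ⊕ Z/2Z.
  H_2: rank ker ∂_2 − rank ∂_3 = (18 − 18) − 0 = 0, and there is no ∂_3, so H_2 = 0.

(K is a triangulation of the Klein bottle.)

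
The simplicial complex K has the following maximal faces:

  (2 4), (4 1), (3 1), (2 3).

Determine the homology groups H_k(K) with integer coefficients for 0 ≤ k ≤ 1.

Fix the vertex order 1 < 2 < 3 < 4 and write every simplex with vertices in increasing order. Then dim K = 1 and the simplices of K are:

  0-simplices (4): [1], [2], [3], [4]
  1-simplices (4): [1,3], [1,4], [2,3], [2,4]

giving chain groups C_0 ≅ Z^4, C_1 ≅ Z^4.

∂_1: C_1 → C_0 maps an edge to its endpoints' difference, ∂[p,q] = q − p. For instance
  ∂[1,3] = [3] − [1].
The 4×4 boundary matrix has rank 3 and Smith normal form diag(1,1,1).

From H_k ≅ ker(∂_k) / im(∂_{k+1}) we obtain:

  H_0: rank C_0 − rank ∂_1 = 4 − 3 = 1, and the invariant factors of ∂_1 are all 1, so H_0 = Z.
  H_1: rank ker ∂_1 − rank ∂_2 = (4 − 3) − 0 = 1, and there is no ∂_2, so H_1 = Z.

As a check, the Euler characteristic is 4 − 4 = 0, which agrees with 1 − 1 = 0.

H_0 ≅ Z,  H_1 ≅ Z.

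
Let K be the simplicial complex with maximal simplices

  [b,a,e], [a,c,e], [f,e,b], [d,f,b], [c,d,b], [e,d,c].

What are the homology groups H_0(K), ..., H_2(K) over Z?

H_0 = Z,  H_1 = Z,  H_2 = 0.

Order the vertices as a < b < c < d < e < f. Listing each simplex with vertices in this order, K has dimension 2 with simplices:

  0-simplices (6): a, b, c, d, e, f
  1-simplices (12): ab, ac, ae, bc, bd, be, bf, cd, ce, de, df, ef
  2-simplices (6): abe, ace, bcd, bdf, bef, cde

Hence C_0 ≅ Z^6, C_1 ≅ Z^12, C_2 ≅ Z^6.

Boundary ∂_1: C_1 → C_0 sends each edge [p,q] (with p < q) to q − p. For instance
  ∂be = e − b.
This gives a 6×12 integer matrix of rank 5; reducing to Smith normal form yields diagonal entries (1,1,1,1,1).

The boundary map ∂_2: C_2 → C_1 maps a triangle to the signed sum of its edges. For instance
  ∂bdf = df − bf + bd,
  ∂bcd = cd − bd + bc.
As a 12×6 matrix over Z this has rank 6, with invariant factors (1,1,1,1,1,1).

From H_k ≅ ker(∂_k) / im(∂_{k+1}) we obtain:

  H_0: rank C_0 − rank ∂_1 = 6 − 5 = 1, and the invariant factors of ∂_1 are all 1, so H_0 ≅ Z.
  H_1: rank ker ∂_1 − rank ∂_2 = (12 − 5) − 6 = 1, and the invariant factors of ∂_2 are all 1, so H_1 ≅ Z.
  H_2: rank ker ∂_2 − rank ∂_3 = (6 − 6) − 0 = 0, and there is no ∂_3, so H_2 ≅ 0.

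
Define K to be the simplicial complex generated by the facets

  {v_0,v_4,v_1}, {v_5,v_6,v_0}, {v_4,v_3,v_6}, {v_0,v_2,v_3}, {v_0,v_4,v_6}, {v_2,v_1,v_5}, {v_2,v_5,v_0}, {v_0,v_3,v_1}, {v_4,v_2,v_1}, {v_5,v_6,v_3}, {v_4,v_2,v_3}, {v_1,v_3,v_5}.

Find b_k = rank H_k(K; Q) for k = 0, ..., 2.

b_0 = 1, b_1 = 0, b_2 = 0.

Order the vertices as v_0 < v_1 < v_2 < v_3 < v_4 < v_5 < v_6. Listing each simplex with vertices in this order, K has dimension 2 with simplices:

  0-simplices (7): [v_0], [v_1], [v_2], [v_3], [v_4], [v_5], [v_6]
  1-simplices (18): (18 of them)
  2-simplices (12): (12 of them)

Hence C_0 ≅ Z^7, C_1 ≅ Z^18, C_2 ≅ Z^12.

Boundary ∂_1: C_1 → C_0 sends each edge [p,q] (with p < q) to q − p. For instance
  ∂[v_0,v_1] = [v_1] − [v_0].
As a 7×18 matrix over Z this has rank 6, with invariant factors (1,1,1,1,1,1).

Boundary ∂_2: C_2 → C_1 maps a triangle to the signed sum of its edges. For instance
  ∂[v_3,v_5,v_6] = [v_5,v_6] − [v_3,v_6] + [v_3,v_5],
  ∂[v_0,v_1,v_3] = [v_1,v_3] − [v_0,v_3] + [v_0,v_1].
This gives a 18×12 integer matrix of rank 12; reducing to Smith normal form yields diagonal entries (1,1,1,1,1,1,1,1,1,1,1,2).

Now H_k = ker ∂_k / im ∂_{k+1}, so:

  H_0: rank C_0 − rank ∂_1 = 7 − 6 = 1, and the invariant factors of ∂_1 are all 1, so H_0 ≅ Z.
  H_1: rank ker ∂_1 − rank ∂_2 = (18 − 6) − 12 = 0, and ∂_2 has invariant factor 2 > 1, so H_1 ≅ Z/2.
  H_2: rank ker ∂_2 − rank ∂_3 = (12 − 12) − 0 = 0, and there is no ∂_3, so H_2 ≅ 0.

Hence the Betti numbers are b_0 = 1, b_1 = 0, b_2 = 0.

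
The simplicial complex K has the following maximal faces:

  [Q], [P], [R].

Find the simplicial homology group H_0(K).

H_0 = Z^3.

K has 3 vertices.
rank ∂_0 = 0, rank ∂_1 = 0 ⇒ b_0 = 3 − 0 − 0 = 3. So H_0 = Z^3.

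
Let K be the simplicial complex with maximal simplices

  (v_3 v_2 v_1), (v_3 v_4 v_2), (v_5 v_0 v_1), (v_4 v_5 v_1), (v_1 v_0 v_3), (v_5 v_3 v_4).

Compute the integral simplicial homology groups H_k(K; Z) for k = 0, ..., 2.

H_0 = Z,  H_1 = Z,  H_2 = 0.

We work with the vertex ordering v_0 < v_1 < v_2 < v_3 < v_4 < v_5. The simplices of K, each written with vertices in increasing order, are:

  0-simplices (6): [v_0], [v_1], [v_2], [v_3], [v_4], [v_5]
  1-simplices (12): [v_0,v_1], [v_0,v_3], [v_0,v_5], [v_1,v_2], [v_1,v_3], [v_1,v_4], [v_1,v_5], [v_2,v_3], [v_2,v_4], [v_3,v_4], [v_3,v_5], [v_4,v_5]
  2-simplices (6): [v_0,v_1,v_3], [v_0,v_1,v_5], [v_1,v_2,v_3], [v_1,v_4,v_5], [v_2,v_3,v_4], [v_3,v_4,v_5]

giving chain groups C_0 ≅ Z^6, C_1 ≅ Z^12, C_2 ≅ Z^6.

∂_1: C_1 → C_0 maps an edge to its endpoints' difference, ∂[p,q] = q − p. For instance
  ∂[v_0,v_5] = [v_5] − [v_0].
The resulting 6×12 matrix has rank 5, and its Smith normal form has invariant factors (1,1,1,1,1).

Boundary ∂_2: C_2 → C_1 sends each 2-simplex [p,q,r] to [q,r] − [p,r] + [p,q]. For instance
  ∂[v_0,v_1,v_5] = [v_1,v_5] − [v_0,v_5] + [v_0,v_1],
  ∂[v_1,v_4,v_5] = [v_4,v_5] − [v_1,v_5] + [v_1,v_4].
As a 12×6 matrix over Z this has rank 6, with invariant factors (1,1,1,1,1,1).

From H_k ≅ ker(∂_k) / im(∂_{k+1}) we obtain:

  H_0: rank C_0 − rank ∂_1 = 6 − 5 = 1, and the invariant factors of ∂_1 are all 1, so H_0 ≅ Z.
  H_1: rank ker ∂_1 − rank ∂_2 = (12 − 5) − 6 = 1, and the invariant factors of ∂_2 are all 1, so H_1 ≅ Z.
  H_2: rank ker ∂_2 − rank ∂_3 = (6 − 6) − 0 = 0, and there is no ∂_3, so H_2 ≅ 0.

(K is a triangulation of the cylinder S^1 x I.)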